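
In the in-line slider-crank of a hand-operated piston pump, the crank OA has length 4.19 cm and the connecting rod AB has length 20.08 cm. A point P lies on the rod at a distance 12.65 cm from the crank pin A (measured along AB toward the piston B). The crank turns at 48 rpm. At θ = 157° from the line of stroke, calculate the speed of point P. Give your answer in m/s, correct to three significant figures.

0.102

ω = 5.027 rad/s.  Crank-pin speed |V_A| = rω = 0.21061 m/s, perpendicular to OA.
Rod angle: sinφ = −(r/L) sinθ ⇒ φ = -4.677°; ω_rod = −rω cosθ/√(L²−r²sin²θ) = +0.96871 rad/s.
V_P = V_A + ω_rod × AP, with AP = 0.1265 m along the rod.
Components: V_Px = −rω sinθ − a·ω_rod·sinφ = -0.072302 m/s;  V_Py = rω cosθ + a·ω_rod·cosφ = -0.071736 m/s.
|V_P| = √(V_Px² + V_Py²) = 0.10185 m/s.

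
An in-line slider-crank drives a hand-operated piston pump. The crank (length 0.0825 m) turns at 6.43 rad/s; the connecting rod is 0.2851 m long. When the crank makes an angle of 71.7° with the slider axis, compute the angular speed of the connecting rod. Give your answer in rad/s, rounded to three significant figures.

0.608

ω = 6.43 rad/s
The rod makes angle φ with the slider axis where L sinφ = r sinθ; differentiating, L cosφ·φ̇ = r ω cosθ.
L cosφ = √(L² − r² sin²θ) = 0.27413 m.
|ω_rod| = r ω |cosθ| / √(L² − r² sin²θ) = 0.0825·6.43·0.31399/0.27413 = 0.60762 rad/s.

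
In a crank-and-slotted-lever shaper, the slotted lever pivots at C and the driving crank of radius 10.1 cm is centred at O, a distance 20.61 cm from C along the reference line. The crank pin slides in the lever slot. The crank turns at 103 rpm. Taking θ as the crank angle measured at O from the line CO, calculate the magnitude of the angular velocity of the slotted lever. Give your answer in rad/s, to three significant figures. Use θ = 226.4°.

1.87

ω = 10.79 rad/s (from 103 rpm).
Crank pin A relative to C: A = (d + r cosθ, r sinθ); lever angle φ = atan2(r sinθ, d + r cosθ).
Differentiating tanφ: φ̇ = rω(d cosθ + r)/(d² + r² + 2dr cosθ).
d² + r² + 2dr cosθ = |CA|² = 0.0239678 m²;  d cosθ + r = -0.041131 m.
|ω_lever| = |0.101·10.79·-0.041131| / 0.0239678 = 1.8695 rad/s.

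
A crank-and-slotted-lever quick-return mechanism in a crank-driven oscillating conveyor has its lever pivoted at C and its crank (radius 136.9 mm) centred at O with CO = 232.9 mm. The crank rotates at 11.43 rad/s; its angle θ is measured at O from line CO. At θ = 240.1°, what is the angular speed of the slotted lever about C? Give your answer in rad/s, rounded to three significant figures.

0.790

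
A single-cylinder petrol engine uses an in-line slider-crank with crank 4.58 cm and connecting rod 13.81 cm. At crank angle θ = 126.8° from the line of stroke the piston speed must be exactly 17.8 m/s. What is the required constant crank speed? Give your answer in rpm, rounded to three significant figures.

5840

For an in-line slider-crank, |v_piston| = rω|sinθ|·[1 + r cosθ/√(L² − r² sin²θ)].
With r = 0.0458 m, L = 0.1381 m, θ = 126.8°: the bracketed kinematic factor |dx/dθ| = 0.029117 m.
ω = v/|dx/dθ| = 17.8/0.029117 = 611.34 rad/s.
N = 60ω/(2π) = 5837.8 rpm.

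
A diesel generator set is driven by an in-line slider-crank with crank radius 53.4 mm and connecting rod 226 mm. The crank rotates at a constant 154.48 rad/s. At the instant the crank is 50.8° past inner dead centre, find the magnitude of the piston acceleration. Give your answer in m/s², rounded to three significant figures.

748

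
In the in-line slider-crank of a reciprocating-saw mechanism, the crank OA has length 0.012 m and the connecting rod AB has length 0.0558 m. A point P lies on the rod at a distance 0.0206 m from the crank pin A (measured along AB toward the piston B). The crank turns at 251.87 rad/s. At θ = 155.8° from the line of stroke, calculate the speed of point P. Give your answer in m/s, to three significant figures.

2.08

ω = 251.9 rad/s.  Crank-pin speed |V_A| = rω = 3.0224 m/s, perpendicular to OA.
Rod angle: sinφ = −(r/L) sinθ ⇒ φ = -5.058°; ω_rod = −rω cosθ/√(L²−r²sin²θ) = +49.599 rad/s.
V_P = V_A + ω_rod × AP, with AP = 0.0206 m along the rod.
Components: V_Px = −rω sinθ − a·ω_rod·sinφ = -1.1489 m/s;  V_Py = rω cosθ + a·ω_rod·cosφ = -1.7391 m/s.
|V_P| = √(V_Px² + V_Py²) = 2.0843 m/s.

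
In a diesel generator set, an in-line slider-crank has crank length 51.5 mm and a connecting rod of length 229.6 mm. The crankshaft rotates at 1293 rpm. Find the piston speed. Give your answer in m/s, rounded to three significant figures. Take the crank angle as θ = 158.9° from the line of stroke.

1.98

ω = 2π·1293/60 = 135.4 rad/s
For an in-line slider-crank, x = r cosθ + √(L² − r² sin²θ), so v = −rω sinθ·[1 + r cosθ/√(L² − r² sin²θ)].
With r = 0.0515 m, L = 0.2296 m, θ = 158.9°: √(L² − r² sin²θ) = 0.22885 m.
v = −0.0515·135.4·0.36000·[1 + 0.0515·-0.93295/0.22885] = -1.9833 m/s.
|v| = 1.9833 m/s.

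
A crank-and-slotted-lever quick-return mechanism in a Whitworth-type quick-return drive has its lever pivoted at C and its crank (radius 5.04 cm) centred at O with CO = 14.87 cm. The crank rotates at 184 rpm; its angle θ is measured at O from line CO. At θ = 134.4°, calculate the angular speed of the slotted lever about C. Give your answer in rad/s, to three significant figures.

3.68

ω = 19.27 rad/s (from 184 rpm).
Crank pin A relative to C: A = (d + r cosθ, r sinθ); lever angle φ = atan2(r sinθ, d + r cosθ).
Differentiating tanφ: φ̇ = rω(d cosθ + r)/(d² + r² + 2dr cosθ).
d² + r² + 2dr cosθ = |CA|² = 0.0141646 m²;  d cosθ + r = -0.05364 m.
|ω_lever| = |0.0504·19.27·-0.05364| / 0.0141646 = 3.6776 rad/s.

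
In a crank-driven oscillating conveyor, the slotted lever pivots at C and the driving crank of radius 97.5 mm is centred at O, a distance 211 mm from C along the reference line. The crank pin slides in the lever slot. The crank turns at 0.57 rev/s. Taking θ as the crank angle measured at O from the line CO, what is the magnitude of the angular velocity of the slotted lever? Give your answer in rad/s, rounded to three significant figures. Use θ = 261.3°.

ω = 3.581 rad/s (from 0.57 rev/s).
Crank pin A relative to C: A = (d + r cosθ, r sinθ); lever angle φ = atan2(r sinθ, d + r cosθ).
Differentiating tanφ: φ̇ = rω(d cosθ + r)/(d² + r² + 2dr cosθ).
d² + r² + 2dr cosθ = |CA|² = 0.0478036 m²;  d cosθ + r = +0.065584 m.
|ω_lever| = |0.0975·3.581·+0.065584| / 0.0478036 = 0.47907 rad/s.

0.479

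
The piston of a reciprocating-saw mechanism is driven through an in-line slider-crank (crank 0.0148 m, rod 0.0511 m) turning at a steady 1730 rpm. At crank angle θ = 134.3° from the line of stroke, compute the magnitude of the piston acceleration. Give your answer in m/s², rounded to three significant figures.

340

ω = 2π·1730/60 = 181.2 rad/s
x(θ) = r cosθ + √(L² − r² sin²θ); with ω constant, a = ω²·d²x/dθ².
d²x/dθ² = −r cosθ − r²(cos2θ)/√u − r⁴ sin²2θ/(4u^{3/2}),  u = L² − r² sin²θ = 0.00249901 m².
Substituting r = 0.0148 m, L = 0.0511 m, θ = 134.3°: d²x/dθ² = +0.010348 m.
a = ω²·d²x/dθ² = (181.2)²·(+0.010348) = +339.62 m/s²;  |a| = 339.62 m/s².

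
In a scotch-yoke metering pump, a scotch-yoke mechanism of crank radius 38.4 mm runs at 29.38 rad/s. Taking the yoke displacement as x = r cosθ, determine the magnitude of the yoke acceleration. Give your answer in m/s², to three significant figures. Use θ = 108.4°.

10.5

ω = 29.38 rad/s
x = r cosθ ⇒ ẍ = −rω² cosθ (ω constant).
|a| = rω²|cosθ| = 0.0384·(29.38)²·|cos 108.4°| = 10.463 m/s².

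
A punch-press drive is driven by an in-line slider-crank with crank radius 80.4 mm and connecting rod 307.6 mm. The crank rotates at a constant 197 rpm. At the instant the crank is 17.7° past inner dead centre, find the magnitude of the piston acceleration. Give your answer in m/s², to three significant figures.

40.0

ω = 2π·197/60 = 20.63 rad/s
x(θ) = r cosθ + √(L² − r² sin²θ); with ω constant, a = ω²·d²x/dθ².
d²x/dθ² = −r cosθ − r²(cos2θ)/√u − r⁴ sin²2θ/(4u^{3/2}),  u = L² − r² sin²θ = 0.0940202 m².
Substituting r = 0.0804 m, L = 0.3076 m, θ = 17.7°: d²x/dθ² = -0.0939 m.
a = ω²·d²x/dθ² = (20.63)²·(-0.0939) = -39.963 m/s²;  |a| = 39.963 m/s².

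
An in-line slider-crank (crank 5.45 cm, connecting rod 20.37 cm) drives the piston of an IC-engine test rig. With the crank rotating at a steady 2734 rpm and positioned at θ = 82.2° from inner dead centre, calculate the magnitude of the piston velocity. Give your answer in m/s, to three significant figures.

16.0

ω = 2π·2734/60 = 286.3 rad/s
For an in-line slider-crank, x = r cosθ + √(L² − r² sin²θ), so v = −rω sinθ·[1 + r cosθ/√(L² − r² sin²θ)].
With r = 0.0545 m, L = 0.2037 m, θ = 82.2°: √(L² − r² sin²θ) = 0.19641 m.
v = −0.0545·286.3·0.99075·[1 + 0.0545·0.13572/0.19641] = -16.041 m/s.
|v| = 16.041 m/s.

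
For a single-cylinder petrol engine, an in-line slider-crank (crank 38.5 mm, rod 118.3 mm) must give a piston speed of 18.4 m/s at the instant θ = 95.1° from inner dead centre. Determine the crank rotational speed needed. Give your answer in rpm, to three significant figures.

4730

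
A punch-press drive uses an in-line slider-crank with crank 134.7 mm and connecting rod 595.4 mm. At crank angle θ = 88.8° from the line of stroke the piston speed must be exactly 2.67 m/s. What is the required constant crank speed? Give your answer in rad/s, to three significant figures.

For an in-line slider-crank, |v_piston| = rω|sinθ|·[1 + r cosθ/√(L² − r² sin²θ)].
With r = 0.1347 m, L = 0.5954 m, θ = 88.8°: the bracketed kinematic factor |dx/dθ| = 0.13533 m.
ω = v/|dx/dθ| = 2.67/0.13533 = 19.73 rad/s.

19.7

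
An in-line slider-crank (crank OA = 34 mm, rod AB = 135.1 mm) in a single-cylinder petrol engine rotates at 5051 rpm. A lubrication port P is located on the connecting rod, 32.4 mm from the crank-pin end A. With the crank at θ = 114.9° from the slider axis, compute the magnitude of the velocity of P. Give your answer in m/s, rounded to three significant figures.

16.9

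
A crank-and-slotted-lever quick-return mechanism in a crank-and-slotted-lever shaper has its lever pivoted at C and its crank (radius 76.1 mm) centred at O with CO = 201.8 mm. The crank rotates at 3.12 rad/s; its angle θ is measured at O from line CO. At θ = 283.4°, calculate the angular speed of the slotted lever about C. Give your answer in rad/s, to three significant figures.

ω = 3.12 rad/s
Crank pin A relative to C: A = (d + r cosθ, r sinθ); lever angle φ = atan2(r sinθ, d + r cosθ).
Differentiating tanφ: φ̇ = rω(d cosθ + r)/(d² + r² + 2dr cosθ).
d² + r² + 2dr cosθ = |CA|² = 0.0536323 m²;  d cosθ + r = +0.12287 m.
|ω_lever| = |0.0761·3.12·+0.12287| / 0.0536323 = 0.54393 rad/s.

0.544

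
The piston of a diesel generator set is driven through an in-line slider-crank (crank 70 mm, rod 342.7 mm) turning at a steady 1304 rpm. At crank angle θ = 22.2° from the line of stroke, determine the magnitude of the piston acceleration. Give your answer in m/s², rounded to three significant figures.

ω = 2π·1304/60 = 136.6 rad/s
x(θ) = r cosθ + √(L² − r² sin²θ); with ω constant, a = ω²·d²x/dθ².
d²x/dθ² = −r cosθ − r²(cos2θ)/√u − r⁴ sin²2θ/(4u^{3/2}),  u = L² − r² sin²θ = 0.116744 m².
Substituting r = 0.07 m, L = 0.3427 m, θ = 22.2°: d²x/dθ² = -0.075131 m.
a = ω²·d²x/dθ² = (136.6)²·(-0.075131) = -1401 m/s²;  |a| = 1401 m/s².

1400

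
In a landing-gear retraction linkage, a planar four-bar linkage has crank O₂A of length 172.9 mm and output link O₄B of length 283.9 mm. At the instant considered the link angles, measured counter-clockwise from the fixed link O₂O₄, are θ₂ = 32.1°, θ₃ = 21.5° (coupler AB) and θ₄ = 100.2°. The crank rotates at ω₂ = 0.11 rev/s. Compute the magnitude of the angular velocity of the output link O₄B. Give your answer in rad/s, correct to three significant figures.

ω₂ = 0.6912 rad/s (from 0.11 rev/s).
Differentiating the loop-closure r₂e^{iθ₂}+r₃e^{iθ₃}=r₁+r₄e^{iθ₄} gives r₂ω₂e^{iθ₂}+r₃ω₃e^{iθ₃}=r₄ω₄e^{iθ₄}.
Eliminating the other unknown: ω₄ = r₂ω₂ sin(θ₂−θ₃) / [r₄ sin(θ₄−θ₃)].
Numerator sine = +0.18395; denominator sine = +0.98061.
Result = 0.1729·0.6912·(+0.18395) / (0.2839·(+0.98061)) = +0.07896 rad/s; magnitude 0.07896 rad/s.

0.0790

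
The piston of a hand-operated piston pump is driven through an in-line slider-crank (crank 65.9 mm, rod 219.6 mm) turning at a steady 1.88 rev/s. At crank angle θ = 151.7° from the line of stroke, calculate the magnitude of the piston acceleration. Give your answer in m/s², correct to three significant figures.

ω = 2π·1.88 = 11.81 rad/s
x(θ) = r cosθ + √(L² − r² sin²θ); with ω constant, a = ω²·d²x/dθ².
d²x/dθ² = −r cosθ − r²(cos2θ)/√u − r⁴ sin²2θ/(4u^{3/2}),  u = L² − r² sin²θ = 0.0472481 m².
Substituting r = 0.0659 m, L = 0.2196 m, θ = 151.7°: d²x/dθ² = +0.046705 m.
a = ω²·d²x/dθ² = (11.81)²·(+0.046705) = +6.5169 m/s²;  |a| = 6.5169 m/s².

6.52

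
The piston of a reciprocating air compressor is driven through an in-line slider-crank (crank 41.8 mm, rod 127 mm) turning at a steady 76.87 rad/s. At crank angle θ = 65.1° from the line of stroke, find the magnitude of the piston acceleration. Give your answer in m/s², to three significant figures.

ω = 76.87 rad/s
x(θ) = r cosθ + √(L² − r² sin²θ); with ω constant, a = ω²·d²x/dθ².
d²x/dθ² = −r cosθ − r²(cos2θ)/√u − r⁴ sin²2θ/(4u^{3/2}),  u = L² − r² sin²θ = 0.0146915 m².
Substituting r = 0.0418 m, L = 0.127 m, θ = 65.1°: d²x/dθ² = -0.008545 m.
a = ω²·d²x/dθ² = (76.87)²·(-0.008545) = -50.492 m/s²;  |a| = 50.492 m/s².

50.5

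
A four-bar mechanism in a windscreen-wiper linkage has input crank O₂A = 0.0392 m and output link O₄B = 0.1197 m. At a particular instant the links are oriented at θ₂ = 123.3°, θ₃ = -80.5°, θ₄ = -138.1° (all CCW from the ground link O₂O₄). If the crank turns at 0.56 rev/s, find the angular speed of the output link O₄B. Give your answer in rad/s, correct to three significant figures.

ω₂ = 3.519 rad/s (from 0.56 rev/s).
Differentiating the loop-closure r₂e^{iθ₂}+r₃e^{iθ₃}=r₁+r₄e^{iθ₄} gives r₂ω₂e^{iθ₂}+r₃ω₃e^{iθ₃}=r₄ω₄e^{iθ₄}.
Eliminating the other unknown: ω₄ = r₂ω₂ sin(θ₂−θ₃) / [r₄ sin(θ₄−θ₃)].
Numerator sine = -0.40355; denominator sine = -0.84433.
Result = 0.0392·3.519·(-0.40355) / (0.1197·(-0.84433)) = +0.55073 rad/s; magnitude 0.55073 rad/s.

0.551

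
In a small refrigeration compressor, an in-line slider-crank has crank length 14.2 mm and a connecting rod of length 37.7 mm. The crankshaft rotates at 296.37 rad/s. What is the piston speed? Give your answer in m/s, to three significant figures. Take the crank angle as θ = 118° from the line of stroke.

ω = 296.4 rad/s
For an in-line slider-crank, x = r cosθ + √(L² − r² sin²θ), so v = −rω sinθ·[1 + r cosθ/√(L² − r² sin²θ)].
With r = 0.0142 m, L = 0.0377 m, θ = 118°: √(L² − r² sin²θ) = 0.035554 m.
v = −0.0142·296.4·0.88295·[1 + 0.0142·-0.46947/0.035554] = -3.0191 m/s.
|v| = 3.0191 m/s.

3.02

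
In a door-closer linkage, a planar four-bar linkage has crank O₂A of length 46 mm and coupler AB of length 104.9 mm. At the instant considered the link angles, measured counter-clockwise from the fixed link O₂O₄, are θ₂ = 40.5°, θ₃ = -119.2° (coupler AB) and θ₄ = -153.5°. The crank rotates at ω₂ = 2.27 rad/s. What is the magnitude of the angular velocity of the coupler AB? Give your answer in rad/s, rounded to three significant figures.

0.427

ω₂ = 2.27 rad/s
Differentiating the loop-closure r₂e^{iθ₂}+r₃e^{iθ₃}=r₁+r₄e^{iθ₄} gives r₂ω₂e^{iθ₂}+r₃ω₃e^{iθ₃}=r₄ω₄e^{iθ₄}.
Eliminating the other unknown: ω₃ = r₂ω₂ sin(θ₄−θ₂) / [r₃ sin(θ₃−θ₄)].
Numerator sine = +0.24192; denominator sine = +0.56353.
Result = 0.046·2.27·(+0.24192) / (0.1049·(+0.56353)) = +0.42734 rad/s; magnitude 0.42734 rad/s.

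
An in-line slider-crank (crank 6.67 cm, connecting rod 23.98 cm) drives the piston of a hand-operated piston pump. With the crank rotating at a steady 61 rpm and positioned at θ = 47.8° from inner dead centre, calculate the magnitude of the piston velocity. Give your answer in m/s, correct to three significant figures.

0.376

ω = 2π·61/60 = 6.388 rad/s
For an in-line slider-crank, x = r cosθ + √(L² − r² sin²θ), so v = −rω sinθ·[1 + r cosθ/√(L² − r² sin²θ)].
With r = 0.0667 m, L = 0.2398 m, θ = 47.8°: √(L² − r² sin²θ) = 0.23465 m.
v = −0.0667·6.388·0.74080·[1 + 0.0667·0.67172/0.23465] = -0.3759 m/s.
|v| = 0.3759 m/s.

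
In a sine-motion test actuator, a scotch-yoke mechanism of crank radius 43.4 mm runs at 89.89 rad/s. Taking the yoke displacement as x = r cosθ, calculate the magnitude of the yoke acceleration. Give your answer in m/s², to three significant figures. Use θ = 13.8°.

341

ω = 89.89 rad/s
x = r cosθ ⇒ ẍ = −rω² cosθ (ω constant).
|a| = rω²|cosθ| = 0.0434·(89.89)²·|cos 13.8°| = 340.56 m/s².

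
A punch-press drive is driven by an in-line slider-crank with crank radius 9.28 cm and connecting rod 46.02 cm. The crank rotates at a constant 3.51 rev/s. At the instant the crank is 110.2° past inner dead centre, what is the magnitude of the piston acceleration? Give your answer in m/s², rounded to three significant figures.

ω = 2π·3.51 = 22.05 rad/s
x(θ) = r cosθ + √(L² − r² sin²θ); with ω constant, a = ω²·d²x/dθ².
d²x/dθ² = −r cosθ − r²(cos2θ)/√u − r⁴ sin²2θ/(4u^{3/2}),  u = L² − r² sin²θ = 0.204199 m².
Substituting r = 0.0928 m, L = 0.4602 m, θ = 110.2°: d²x/dθ² = +0.046472 m.
a = ω²·d²x/dθ² = (22.05)²·(+0.046472) = +22.603 m/s²;  |a| = 22.603 m/s².

22.6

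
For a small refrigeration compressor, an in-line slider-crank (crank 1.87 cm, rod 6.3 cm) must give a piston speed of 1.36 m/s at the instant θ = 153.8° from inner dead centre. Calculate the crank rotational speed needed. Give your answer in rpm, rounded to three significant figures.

2150

For an in-line slider-crank, |v_piston| = rω|sinθ|·[1 + r cosθ/√(L² − r² sin²θ)].
With r = 0.0187 m, L = 0.063 m, θ = 153.8°: the bracketed kinematic factor |dx/dθ| = 0.0060382 m.
ω = v/|dx/dθ| = 1.36/0.0060382 = 225.23 rad/s.
N = 60ω/(2π) = 2150.8 rpm.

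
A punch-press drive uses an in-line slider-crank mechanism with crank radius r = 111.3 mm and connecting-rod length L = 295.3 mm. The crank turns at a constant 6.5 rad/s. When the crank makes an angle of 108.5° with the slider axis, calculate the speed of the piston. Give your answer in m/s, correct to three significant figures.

0.598

ω = 6.5 rad/s
For an in-line slider-crank, x = r cosθ + √(L² − r² sin²θ), so v = −rω sinθ·[1 + r cosθ/√(L² − r² sin²θ)].
With r = 0.1113 m, L = 0.2953 m, θ = 108.5°: √(L² − r² sin²θ) = 0.27579 m.
v = −0.1113·6.5·0.94832·[1 + 0.1113·-0.31730/0.27579] = -0.59821 m/s.
|v| = 0.59821 m/s.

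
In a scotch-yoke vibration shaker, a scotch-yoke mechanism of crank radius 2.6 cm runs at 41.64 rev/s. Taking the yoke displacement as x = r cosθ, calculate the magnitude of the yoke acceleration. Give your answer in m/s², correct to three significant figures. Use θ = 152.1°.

ω = 261.6 rad/s (from 41.64 rev/s).
x = r cosθ ⇒ ẍ = −rω² cosθ (ω constant).
|a| = rω²|cosθ| = 0.026·(261.6)²·|cos 152.1°| = 1572.9 m/s².

1570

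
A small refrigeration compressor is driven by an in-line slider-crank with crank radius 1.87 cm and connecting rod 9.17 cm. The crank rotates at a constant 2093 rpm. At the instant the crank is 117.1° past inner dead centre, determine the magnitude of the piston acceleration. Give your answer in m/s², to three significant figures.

ω = 2π·2093/60 = 219.2 rad/s
x(θ) = r cosθ + √(L² − r² sin²θ); with ω constant, a = ω²·d²x/dθ².
d²x/dθ² = −r cosθ − r²(cos2θ)/√u − r⁴ sin²2θ/(4u^{3/2}),  u = L² − r² sin²θ = 0.00813177 m².
Substituting r = 0.0187 m, L = 0.0917 m, θ = 117.1°: d²x/dθ² = +0.01076 m.
a = ω²·d²x/dθ² = (219.2)²·(+0.01076) = +516.88 m/s²;  |a| = 516.88 m/s².

517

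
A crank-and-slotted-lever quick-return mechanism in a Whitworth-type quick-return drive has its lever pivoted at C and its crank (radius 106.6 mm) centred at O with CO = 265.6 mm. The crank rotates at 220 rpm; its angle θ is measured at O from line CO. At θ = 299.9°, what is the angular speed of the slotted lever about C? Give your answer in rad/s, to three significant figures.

ω = 23.04 rad/s (from 220 rpm).
Crank pin A relative to C: A = (d + r cosθ, r sinθ); lever angle φ = atan2(r sinθ, d + r cosθ).
Differentiating tanφ: φ̇ = rω(d cosθ + r)/(d² + r² + 2dr cosθ).
d² + r² + 2dr cosθ = |CA|² = 0.110134 m²;  d cosθ + r = +0.239 m.
|ω_lever| = |0.1066·23.04·+0.239| / 0.110134 = 5.3294 rad/s.

5.33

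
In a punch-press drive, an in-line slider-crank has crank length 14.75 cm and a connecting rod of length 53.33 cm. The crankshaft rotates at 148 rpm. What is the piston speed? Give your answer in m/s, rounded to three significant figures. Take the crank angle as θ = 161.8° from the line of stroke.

0.526

ω = 2π·148/60 = 15.5 rad/s
For an in-line slider-crank, x = r cosθ + √(L² − r² sin²θ), so v = −rω sinθ·[1 + r cosθ/√(L² − r² sin²θ)].
With r = 0.1475 m, L = 0.5333 m, θ = 161.8°: √(L² − r² sin²θ) = 0.53131 m.
v = −0.1475·15.5·0.31233·[1 + 0.1475·-0.94997/0.53131] = -0.5257 m/s.
|v| = 0.5257 m/s.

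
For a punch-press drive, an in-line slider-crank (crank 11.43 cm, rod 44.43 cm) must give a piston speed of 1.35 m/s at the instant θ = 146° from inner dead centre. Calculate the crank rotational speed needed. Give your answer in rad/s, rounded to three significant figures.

For an in-line slider-crank, |v_piston| = rω|sinθ|·[1 + r cosθ/√(L² − r² sin²θ)].
With r = 0.1143 m, L = 0.4443 m, θ = 146°: the bracketed kinematic factor |dx/dθ| = 0.050141 m.
ω = v/|dx/dθ| = 1.35/0.050141 = 26.924 rad/s.

26.9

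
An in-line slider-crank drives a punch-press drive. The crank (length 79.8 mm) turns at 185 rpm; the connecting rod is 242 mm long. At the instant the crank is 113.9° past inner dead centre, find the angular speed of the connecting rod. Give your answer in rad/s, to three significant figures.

2.71

ω = 19.37 rad/s (converted from 185 rpm).
The rod makes angle φ with the slider axis where L sinφ = r sinθ; differentiating, L cosφ·φ̇ = r ω cosθ.
L cosφ = √(L² − r² sin²θ) = 0.23074 m.
|ω_rod| = r ω |cosθ| / √(L² − r² sin²θ) = 0.0798·19.37·0.40514/0.23074 = 2.7145 rad/s.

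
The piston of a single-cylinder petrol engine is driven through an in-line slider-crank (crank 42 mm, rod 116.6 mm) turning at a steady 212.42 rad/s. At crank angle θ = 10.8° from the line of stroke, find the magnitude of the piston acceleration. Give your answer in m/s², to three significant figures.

2500

ω = 212.4 rad/s
x(θ) = r cosθ + √(L² − r² sin²θ); with ω constant, a = ω²·d²x/dθ².
d²x/dθ² = −r cosθ − r²(cos2θ)/√u − r⁴ sin²2θ/(4u^{3/2}),  u = L² − r² sin²θ = 0.0135336 m².
Substituting r = 0.042 m, L = 0.1166 m, θ = 10.8°: d²x/dθ² = -0.055421 m.
a = ω²·d²x/dθ² = (212.4)²·(-0.055421) = -2500.7 m/s²;  |a| = 2500.7 m/s².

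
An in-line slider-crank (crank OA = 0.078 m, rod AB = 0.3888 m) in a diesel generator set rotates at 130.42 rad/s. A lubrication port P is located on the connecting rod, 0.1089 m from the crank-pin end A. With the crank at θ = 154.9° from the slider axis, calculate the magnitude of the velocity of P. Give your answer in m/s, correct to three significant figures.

7.79

ω = 130.4 rad/s.  Crank-pin speed |V_A| = rω = 10.173 m/s, perpendicular to OA.
Rod angle: sinφ = −(r/L) sinθ ⇒ φ = -4.882°; ω_rod = −rω cosθ/√(L²−r²sin²θ) = +23.78 rad/s.
V_P = V_A + ω_rod × AP, with AP = 0.1089 m along the rod.
Components: V_Px = −rω sinθ − a·ω_rod·sinφ = -4.0949 m/s;  V_Py = rω cosθ + a·ω_rod·cosφ = -6.6319 m/s.
|V_P| = √(V_Px² + V_Py²) = 7.7942 m/s.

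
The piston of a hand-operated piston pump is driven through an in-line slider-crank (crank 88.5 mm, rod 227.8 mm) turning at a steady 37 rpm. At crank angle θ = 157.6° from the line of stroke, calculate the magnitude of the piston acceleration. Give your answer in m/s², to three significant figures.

ω = 2π·37/60 = 3.875 rad/s
x(θ) = r cosθ + √(L² − r² sin²θ); with ω constant, a = ω²·d²x/dθ².
d²x/dθ² = −r cosθ − r²(cos2θ)/√u − r⁴ sin²2θ/(4u^{3/2}),  u = L² − r² sin²θ = 0.0507555 m².
Substituting r = 0.0885 m, L = 0.2278 m, θ = 157.6°: d²x/dθ² = +0.056488 m.
a = ω²·d²x/dθ² = (3.875)²·(+0.056488) = +0.84804 m/s²;  |a| = 0.84804 m/s².

0.848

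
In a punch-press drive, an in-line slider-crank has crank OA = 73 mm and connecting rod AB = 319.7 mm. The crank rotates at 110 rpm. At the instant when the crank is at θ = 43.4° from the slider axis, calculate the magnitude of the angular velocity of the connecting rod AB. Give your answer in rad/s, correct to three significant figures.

1.94

ω = 11.52 rad/s (converted from 110 rpm).
The rod makes angle φ with the slider axis where L sinφ = r sinθ; differentiating, L cosφ·φ̇ = r ω cosθ.
L cosφ = √(L² − r² sin²θ) = 0.31574 m.
|ω_rod| = r ω |cosθ| / √(L² − r² sin²θ) = 0.073·11.52·0.72657/0.31574 = 1.9351 rad/s.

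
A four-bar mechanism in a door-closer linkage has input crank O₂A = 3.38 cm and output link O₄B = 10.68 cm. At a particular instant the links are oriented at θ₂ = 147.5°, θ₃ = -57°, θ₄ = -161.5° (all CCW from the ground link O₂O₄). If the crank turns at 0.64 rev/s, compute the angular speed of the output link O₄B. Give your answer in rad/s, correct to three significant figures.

ω₂ = 4.021 rad/s (from 0.64 rev/s).
Differentiating the loop-closure r₂e^{iθ₂}+r₃e^{iθ₃}=r₁+r₄e^{iθ₄} gives r₂ω₂e^{iθ₂}+r₃ω₃e^{iθ₃}=r₄ω₄e^{iθ₄}.
Eliminating the other unknown: ω₄ = r₂ω₂ sin(θ₂−θ₃) / [r₄ sin(θ₄−θ₃)].
Numerator sine = -0.41469; denominator sine = -0.96815.
Result = 0.0338·4.021·(-0.41469) / (0.1068·(-0.96815)) = +0.54512 rad/s; magnitude 0.54512 rad/s.

0.545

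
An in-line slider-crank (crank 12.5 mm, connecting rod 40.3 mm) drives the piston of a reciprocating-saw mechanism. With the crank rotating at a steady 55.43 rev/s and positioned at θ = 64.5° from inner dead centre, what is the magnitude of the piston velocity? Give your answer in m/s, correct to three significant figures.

4.48

ω = 2π·55.4 = 348.3 rad/s
For an in-line slider-crank, x = r cosθ + √(L² − r² sin²θ), so v = −rω sinθ·[1 + r cosθ/√(L² − r² sin²θ)].
With r = 0.0125 m, L = 0.0403 m, θ = 64.5°: √(L² − r² sin²θ) = 0.038688 m.
v = −0.0125·348.3·0.90259·[1 + 0.0125·0.43051/0.038688] = -4.4759 m/s.
|v| = 4.4759 m/s.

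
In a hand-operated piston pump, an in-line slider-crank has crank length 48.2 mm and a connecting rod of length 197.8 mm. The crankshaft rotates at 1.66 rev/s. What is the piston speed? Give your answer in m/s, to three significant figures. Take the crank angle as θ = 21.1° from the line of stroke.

ω = 2π·1.66 = 10.43 rad/s
For an in-line slider-crank, x = r cosθ + √(L² − r² sin²θ), so v = −rω sinθ·[1 + r cosθ/√(L² − r² sin²θ)].
With r = 0.0482 m, L = 0.1978 m, θ = 21.1°: √(L² − r² sin²θ) = 0.19704 m.
v = −0.0482·10.43·0.36000·[1 + 0.0482·0.93295/0.19704] = -0.22229 m/s.
|v| = 0.22229 m/s.

0.222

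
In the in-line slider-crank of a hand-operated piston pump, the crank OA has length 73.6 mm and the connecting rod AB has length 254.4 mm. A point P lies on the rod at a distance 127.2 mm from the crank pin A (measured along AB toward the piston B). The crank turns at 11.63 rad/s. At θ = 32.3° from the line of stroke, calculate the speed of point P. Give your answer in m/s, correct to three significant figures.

0.629

ω = 11.63 rad/s.  Crank-pin speed |V_A| = rω = 0.85597 m/s, perpendicular to OA.
Rod angle: sinφ = −(r/L) sinθ ⇒ φ = -8.893°; ω_rod = −rω cosθ/√(L²−r²sin²θ) = -2.8786 rad/s.
V_P = V_A + ω_rod × AP, with AP = 0.1272 m along the rod.
Components: V_Px = −rω sinθ − a·ω_rod·sinφ = -0.51399 m/s;  V_Py = rω cosθ + a·ω_rod·cosφ = +0.36176 m/s.
|V_P| = √(V_Px² + V_Py²) = 0.62854 m/s.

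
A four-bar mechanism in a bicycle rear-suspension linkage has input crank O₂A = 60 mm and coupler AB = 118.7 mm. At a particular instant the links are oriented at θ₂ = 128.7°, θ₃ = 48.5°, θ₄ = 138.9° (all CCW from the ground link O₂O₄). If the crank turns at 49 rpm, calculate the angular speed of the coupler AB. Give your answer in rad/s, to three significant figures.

0.459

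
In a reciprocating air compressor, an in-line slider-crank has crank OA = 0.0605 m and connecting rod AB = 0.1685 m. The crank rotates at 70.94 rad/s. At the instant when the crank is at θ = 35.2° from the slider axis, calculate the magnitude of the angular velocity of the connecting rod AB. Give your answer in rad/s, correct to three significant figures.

ω = 70.94 rad/s
The rod makes angle φ with the slider axis where L sinφ = r sinθ; differentiating, L cosφ·φ̇ = r ω cosθ.
L cosφ = √(L² − r² sin²θ) = 0.16485 m.
|ω_rod| = r ω |cosθ| / √(L² − r² sin²θ) = 0.0605·70.94·0.81714/0.16485 = 21.274 rad/s.

21.3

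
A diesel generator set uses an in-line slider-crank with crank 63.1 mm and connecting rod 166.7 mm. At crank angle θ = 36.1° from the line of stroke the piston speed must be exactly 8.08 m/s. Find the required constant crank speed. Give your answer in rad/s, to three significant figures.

165

For an in-line slider-crank, |v_piston| = rω|sinθ|·[1 + r cosθ/√(L² − r² sin²θ)].
With r = 0.0631 m, L = 0.1667 m, θ = 36.1°: the bracketed kinematic factor |dx/dθ| = 0.048843 m.
ω = v/|dx/dθ| = 8.08/0.048843 = 165.43 rad/s.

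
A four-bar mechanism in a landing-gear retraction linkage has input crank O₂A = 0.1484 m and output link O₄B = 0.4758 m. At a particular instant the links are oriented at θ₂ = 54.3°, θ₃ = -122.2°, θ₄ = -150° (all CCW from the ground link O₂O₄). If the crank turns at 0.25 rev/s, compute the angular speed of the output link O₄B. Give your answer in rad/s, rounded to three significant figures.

ω₂ = 1.571 rad/s (from 0.25 rev/s).
Differentiating the loop-closure r₂e^{iθ₂}+r₃e^{iθ₃}=r₁+r₄e^{iθ₄} gives r₂ω₂e^{iθ₂}+r₃ω₃e^{iθ₃}=r₄ω₄e^{iθ₄}.
Eliminating the other unknown: ω₄ = r₂ω₂ sin(θ₂−θ₃) / [r₄ sin(θ₄−θ₃)].
Numerator sine = +0.06105; denominator sine = -0.46639.
Result = 0.1484·1.571·(+0.06105) / (0.4758·(-0.46639)) = -0.06413 rad/s; magnitude 0.06413 rad/s.

0.0641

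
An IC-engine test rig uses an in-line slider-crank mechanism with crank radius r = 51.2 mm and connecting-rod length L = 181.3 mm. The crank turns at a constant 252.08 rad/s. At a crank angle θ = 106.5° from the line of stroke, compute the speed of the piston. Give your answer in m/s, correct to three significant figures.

11.3

ω = 252.1 rad/s
For an in-line slider-crank, x = r cosθ + √(L² − r² sin²θ), so v = −rω sinθ·[1 + r cosθ/√(L² − r² sin²θ)].
With r = 0.0512 m, L = 0.1813 m, θ = 106.5°: √(L² − r² sin²θ) = 0.17453 m.
v = −0.0512·252.1·0.95882·[1 + 0.0512·-0.28402/0.17453] = -11.344 m/s.
|v| = 11.344 m/s.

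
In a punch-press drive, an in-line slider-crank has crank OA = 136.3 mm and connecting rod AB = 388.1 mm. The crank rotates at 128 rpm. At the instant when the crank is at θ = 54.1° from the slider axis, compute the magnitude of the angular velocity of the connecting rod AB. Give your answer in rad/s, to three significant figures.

2.88

ω = 13.4 rad/s (converted from 128 rpm).
The rod makes angle φ with the slider axis where L sinφ = r sinθ; differentiating, L cosφ·φ̇ = r ω cosθ.
L cosφ = √(L² − r² sin²θ) = 0.37206 m.
|ω_rod| = r ω |cosθ| / √(L² − r² sin²θ) = 0.1363·13.4·0.58637/0.37206 = 2.8793 rad/s.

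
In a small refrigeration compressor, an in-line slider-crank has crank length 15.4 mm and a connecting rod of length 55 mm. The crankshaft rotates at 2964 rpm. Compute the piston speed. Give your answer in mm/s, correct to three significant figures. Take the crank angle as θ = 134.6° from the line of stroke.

2720

ω = 2π·2964/60 = 310.4 rad/s
For an in-line slider-crank, x = r cosθ + √(L² − r² sin²θ), so v = −rω sinθ·[1 + r cosθ/√(L² − r² sin²θ)].
With r = 0.0154 m, L = 0.055 m, θ = 134.6°: √(L² − r² sin²θ) = 0.053896 m.
v = −0.0154·310.4·0.71203·[1 + 0.0154·-0.70215/0.053896] = -2.7206 m/s.
|v| = 2.7206 m/s = 2720.6 mm/s.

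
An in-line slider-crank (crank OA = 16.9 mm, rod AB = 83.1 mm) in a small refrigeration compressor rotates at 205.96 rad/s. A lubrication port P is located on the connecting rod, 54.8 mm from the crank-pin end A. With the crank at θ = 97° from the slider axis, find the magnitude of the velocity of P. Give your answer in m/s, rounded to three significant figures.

3.40

ω = 206 rad/s.  Crank-pin speed |V_A| = rω = 3.4807 m/s, perpendicular to OA.
Rod angle: sinφ = −(r/L) sinθ ⇒ φ = -11.645°; ω_rod = −rω cosθ/√(L²−r²sin²θ) = +5.2119 rad/s.
V_P = V_A + ω_rod × AP, with AP = 0.0548 m along the rod.
Components: V_Px = −rω sinθ − a·ω_rod·sinφ = -3.3971 m/s;  V_Py = rω cosθ + a·ω_rod·cosφ = -0.14446 m/s.
|V_P| = √(V_Px² + V_Py²) = 3.4002 m/s.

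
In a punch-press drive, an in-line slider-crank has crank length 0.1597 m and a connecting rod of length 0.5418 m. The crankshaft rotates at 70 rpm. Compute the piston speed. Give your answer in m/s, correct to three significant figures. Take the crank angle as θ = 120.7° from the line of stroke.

ω = 2π·70/60 = 7.33 rad/s
For an in-line slider-crank, x = r cosθ + √(L² − r² sin²θ), so v = −rω sinθ·[1 + r cosθ/√(L² − r² sin²θ)].
With r = 0.1597 m, L = 0.5418 m, θ = 120.7°: √(L² − r² sin²θ) = 0.52411 m.
v = −0.1597·7.33·0.85985·[1 + 0.1597·-0.51054/0.52411] = -0.85 m/s.
|v| = 0.85 m/s.

0.850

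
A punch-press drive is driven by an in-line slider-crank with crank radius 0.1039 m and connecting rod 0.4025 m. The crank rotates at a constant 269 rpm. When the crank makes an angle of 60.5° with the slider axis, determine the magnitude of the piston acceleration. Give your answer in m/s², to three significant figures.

ω = 2π·269/60 = 28.17 rad/s
x(θ) = r cosθ + √(L² − r² sin²θ); with ω constant, a = ω²·d²x/dθ².
d²x/dθ² = −r cosθ − r²(cos2θ)/√u − r⁴ sin²2θ/(4u^{3/2}),  u = L² − r² sin²θ = 0.153829 m².
Substituting r = 0.1039 m, L = 0.4025 m, θ = 60.5°: d²x/dθ² = -0.037342 m.
a = ω²·d²x/dθ² = (28.17)²·(-0.037342) = -29.632 m/s²;  |a| = 29.632 m/s².

29.6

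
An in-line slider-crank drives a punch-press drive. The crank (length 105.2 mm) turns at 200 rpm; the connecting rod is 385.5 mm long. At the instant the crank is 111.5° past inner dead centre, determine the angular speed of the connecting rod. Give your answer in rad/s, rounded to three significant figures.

2.17

ω = 20.94 rad/s (converted from 200 rpm).
The rod makes angle φ with the slider axis where L sinφ = r sinθ; differentiating, L cosφ·φ̇ = r ω cosθ.
L cosφ = √(L² − r² sin²θ) = 0.37287 m.
|ω_rod| = r ω |cosθ| / √(L² − r² sin²θ) = 0.1052·20.94·0.36650/0.37287 = 2.1657 rad/s.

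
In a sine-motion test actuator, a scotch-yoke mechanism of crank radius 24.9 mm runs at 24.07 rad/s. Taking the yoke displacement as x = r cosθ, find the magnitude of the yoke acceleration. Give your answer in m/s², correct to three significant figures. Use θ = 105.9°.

3.95

ω = 24.07 rad/s
x = r cosθ ⇒ ẍ = −rω² cosθ (ω constant).
|a| = rω²|cosθ| = 0.0249·(24.07)²·|cos 105.9°| = 3.9522 m/s².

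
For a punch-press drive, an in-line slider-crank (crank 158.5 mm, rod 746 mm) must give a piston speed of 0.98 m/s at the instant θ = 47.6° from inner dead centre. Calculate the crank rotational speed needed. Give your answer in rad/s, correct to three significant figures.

7.31

For an in-line slider-crank, |v_piston| = rω|sinθ|·[1 + r cosθ/√(L² − r² sin²θ)].
With r = 0.1585 m, L = 0.746 m, θ = 47.6°: the bracketed kinematic factor |dx/dθ| = 0.13402 m.
ω = v/|dx/dθ| = 0.98/0.13402 = 7.3121 rad/s.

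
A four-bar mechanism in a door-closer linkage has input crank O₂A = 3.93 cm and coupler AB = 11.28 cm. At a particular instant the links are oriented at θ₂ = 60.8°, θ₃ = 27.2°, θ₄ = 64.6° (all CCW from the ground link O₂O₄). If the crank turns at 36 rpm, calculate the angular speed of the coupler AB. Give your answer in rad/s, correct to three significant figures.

ω₂ = 3.77 rad/s (from 36 rpm).
Differentiating the loop-closure r₂e^{iθ₂}+r₃e^{iθ₃}=r₁+r₄e^{iθ₄} gives r₂ω₂e^{iθ₂}+r₃ω₃e^{iθ₃}=r₄ω₄e^{iθ₄}.
Eliminating the other unknown: ω₃ = r₂ω₂ sin(θ₄−θ₂) / [r₃ sin(θ₃−θ₄)].
Numerator sine = +0.06627; denominator sine = -0.60738.
Result = 0.0393·3.77·(+0.06627) / (0.1128·(-0.60738)) = -0.14332 rad/s; magnitude 0.14332 rad/s.

0.143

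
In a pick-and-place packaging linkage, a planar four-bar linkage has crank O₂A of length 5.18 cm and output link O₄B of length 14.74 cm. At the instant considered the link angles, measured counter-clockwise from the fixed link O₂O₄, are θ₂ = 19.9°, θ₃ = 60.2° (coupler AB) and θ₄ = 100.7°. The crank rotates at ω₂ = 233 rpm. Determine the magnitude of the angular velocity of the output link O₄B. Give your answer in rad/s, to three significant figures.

8.54

ω₂ = 24.4 rad/s (from 233 rpm).
Differentiating the loop-closure r₂e^{iθ₂}+r₃e^{iθ₃}=r₁+r₄e^{iθ₄} gives r₂ω₂e^{iθ₂}+r₃ω₃e^{iθ₃}=r₄ω₄e^{iθ₄}.
Eliminating the other unknown: ω₄ = r₂ω₂ sin(θ₂−θ₃) / [r₄ sin(θ₄−θ₃)].
Numerator sine = -0.64679; denominator sine = +0.64945.
Result = 0.0518·24.4·(-0.64679) / (0.1474·(+0.64945)) = -8.5396 rad/s; magnitude 8.5396 rad/s.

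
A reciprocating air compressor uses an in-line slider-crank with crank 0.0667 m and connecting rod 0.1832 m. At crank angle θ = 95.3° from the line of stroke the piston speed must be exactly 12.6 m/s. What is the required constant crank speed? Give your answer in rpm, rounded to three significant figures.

1880

For an in-line slider-crank, |v_piston| = rω|sinθ|·[1 + r cosθ/√(L² − r² sin²θ)].
With r = 0.0667 m, L = 0.1832 m, θ = 95.3°: the bracketed kinematic factor |dx/dθ| = 0.064018 m.
ω = v/|dx/dθ| = 12.6/0.064018 = 196.82 rad/s.
N = 60ω/(2π) = 1879.5 rpm.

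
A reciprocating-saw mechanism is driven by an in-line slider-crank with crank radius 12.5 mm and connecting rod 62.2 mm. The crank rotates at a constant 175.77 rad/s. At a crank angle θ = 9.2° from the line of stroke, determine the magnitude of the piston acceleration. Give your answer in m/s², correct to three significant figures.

ω = 175.8 rad/s
x(θ) = r cosθ + √(L² − r² sin²θ); with ω constant, a = ω²·d²x/dθ².
d²x/dθ² = −r cosθ − r²(cos2θ)/√u − r⁴ sin²2θ/(4u^{3/2}),  u = L² − r² sin²θ = 0.00386485 m².
Substituting r = 0.0125 m, L = 0.0622 m, θ = 9.2°: d²x/dθ² = -0.014727 m.
a = ω²·d²x/dθ² = (175.8)²·(-0.014727) = -454.98 m/s²;  |a| = 454.98 m/s².

455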